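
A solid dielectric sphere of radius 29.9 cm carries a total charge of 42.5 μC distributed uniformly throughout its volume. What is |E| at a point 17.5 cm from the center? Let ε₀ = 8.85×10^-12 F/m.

By spherical symmetry E is radial; choose a Gaussian sphere of radius r = 17.5 cm (r < R).
Only the charge within r is enclosed: Q_enc = Q·(r/R)³ = (42.5 μC)·(17.5 cm/29.9 cm)³ = 8.521e-6 C.
Gauss's law: E·4πr² = Q_enc/ε₀.
E = |Q_enc|/(4πε₀r²) = (8.521e-6)/(4π·8.85×10^-12·(0.175)²) = 2.50×10^6 N/C.

E ≈ 2.50×10^6 V/m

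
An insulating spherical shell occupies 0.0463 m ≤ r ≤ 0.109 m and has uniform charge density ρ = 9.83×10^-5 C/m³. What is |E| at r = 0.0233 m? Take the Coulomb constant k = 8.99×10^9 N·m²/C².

|E| = 0 N/C

Use a concentric Gaussian sphere at r = 0.0233 m (r < 0.0463 m, inside the empty cavity).
Q_enc = 0 (all charge lies at larger r); Gauss's law gives E = 0.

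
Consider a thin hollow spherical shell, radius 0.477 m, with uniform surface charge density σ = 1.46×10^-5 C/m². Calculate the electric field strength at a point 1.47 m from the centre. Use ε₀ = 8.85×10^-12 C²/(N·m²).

1.74×10^5 V/m

Take a concentric spherical Gaussian surface of radius r = 1.47 m (r > 0.477 m).
The entire shell is enclosed: Q_enc = σ·4πR² = (1.46e-5)·4π·(0.477)² = 4.174e-5 C.
Applying ∮E·dA = Q_enc/ε₀ with Φ = E(4πr²):
E = |Q_enc|/(4πε₀r²) = (4.174e-5)/(4π·8.85×10^-12·(1.47)²) = 1.74×10^5 N/C.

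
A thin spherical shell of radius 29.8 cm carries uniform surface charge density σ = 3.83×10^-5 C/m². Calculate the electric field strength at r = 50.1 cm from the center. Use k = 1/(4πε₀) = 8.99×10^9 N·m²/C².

1.53e6 V/m

Take a concentric spherical Gaussian surface of radius r = 50.1 cm (r > 29.8 cm).
The entire shell is enclosed: Q_enc = σ·4πR² = (3.83e-5)·4π·(0.298)² = 4.274×10^-5 C.
Gauss's law: E·4πr² = Q_enc/ε₀.
E = k|Q_enc|/r² = (8.99×10^9)(4.274e-5)/(0.501)² = 1.53×10^6 N/C.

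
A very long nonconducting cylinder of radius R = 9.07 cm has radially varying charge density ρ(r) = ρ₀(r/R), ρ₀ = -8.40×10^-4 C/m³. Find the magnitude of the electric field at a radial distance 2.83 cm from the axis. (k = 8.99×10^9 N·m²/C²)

Coaxial Gaussian cylinder, radius r = 2.83 cm, length L (r < R).
λ_enc = ∫₀^r ρ(r')·2πr' dr' = (2πρ₀/R)·r^3/3 = -4.396×10^-7 C/m.
Since E is radial and uniform over the curved surface, Φ = E·2πrL = Q_enc/ε₀ = λ_enc L/ε₀.
E = 2k|λ_enc|/r = 2(8.99×10^9)(4.396×10^-7)/(0.0283) = 2.79×10^5 N/C.

2.79×10^5 V/m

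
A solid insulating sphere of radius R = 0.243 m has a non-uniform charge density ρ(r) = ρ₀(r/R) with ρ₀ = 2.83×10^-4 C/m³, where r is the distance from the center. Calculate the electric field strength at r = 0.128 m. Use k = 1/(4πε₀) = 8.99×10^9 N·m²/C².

E = 5.39×10^5 N/C

Symmetry ⇒ E = E(r) r̂. Gaussian sphere of radius r = 0.128 m (r < R).
Integrate the density: Q_enc = 4π ∫₀^r ρ₀(r'/R)^1 r'² dr' = 4πρ₀ r^4/(4·R) = 9.821×10^-7 C.
Gauss's law: E·4πr² = Q_enc/ε₀.
E = k|Q_enc|/r² = (8.99×10^9)(9.821e-7)/(0.128)² = 5.39×10^5 N/C.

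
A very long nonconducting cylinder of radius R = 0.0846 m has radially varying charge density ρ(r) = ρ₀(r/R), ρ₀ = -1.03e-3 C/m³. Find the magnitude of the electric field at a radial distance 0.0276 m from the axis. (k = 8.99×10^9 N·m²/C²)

E ≈ 3.49e5 V/m

Take a coaxial cylindrical Gaussian surface of radius r = 0.0276 m and length L (r < R).
λ_enc = ∫₀^r ρ(r')·2πr' dr' = (2πρ₀/R)·r^3/3 = -5.361×10^-7 C/m.
Gauss's law: E·2πrL = λ_enc L/ε₀.
E = 2k|λ_enc|/r = 2(8.99×10^9)(5.361×10^-7)/(0.0276) = 3.49e5 N/C.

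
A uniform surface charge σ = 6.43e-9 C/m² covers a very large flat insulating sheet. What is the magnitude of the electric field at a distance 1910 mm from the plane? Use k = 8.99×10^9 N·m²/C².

|E| = 363 N/C

By planar symmetry E is perpendicular to the sheet and uniform; use a Gaussian pillbox with flat faces of area A on each side of the sheet.
Flux Φ = 2EA and Q_enc = σA, so 2EA = σA/ε₀ ⇒ E = |σ|/(2ε₀), independent of distance.
E = 2πk|σ| = 2π(8.99×10^9)(6.43×10^-9) = 363 N/C.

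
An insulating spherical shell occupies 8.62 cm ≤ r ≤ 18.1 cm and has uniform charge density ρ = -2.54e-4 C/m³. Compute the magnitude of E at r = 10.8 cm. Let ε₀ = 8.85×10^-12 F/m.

Use a concentric Gaussian sphere at r = 10.8 cm (within the shell material, 8.62 cm < r < 18.1 cm).
Enclosed charge is the volume from a to r: Q_enc = (4π/3)ρ(r³ − a³) = -6.588×10^-7 C.
Applying ∮E·dA = Q_enc/ε₀ with Φ = E(4πr²):
E = |Q_enc|/(4πε₀r²) = (6.588e-7)/(4π·8.85×10^-12·(0.108)²) = 5.08×10^5 N/C.

|E| = 5.08e5 N/C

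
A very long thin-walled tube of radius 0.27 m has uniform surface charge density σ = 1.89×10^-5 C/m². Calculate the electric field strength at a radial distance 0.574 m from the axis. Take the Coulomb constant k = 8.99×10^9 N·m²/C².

|E| = 1.00e6 N/C

Choose a coaxial cylinder of radius r = 0.574 m (arbitrary length L) as the Gaussian surface (r > 0.27 m).
The whole shell is enclosed: λ_enc = σ·2πR = (1.89×10^-5)·2π·(0.27) = 3.206×10^-5 C/m.
By Gauss's law (flux through the curved wall only), E·2πrL = λ_enc L/ε₀.
E = 2k|λ_enc|/r = 2(8.99×10^9)(3.206×10^-5)/(0.574) = 1.00e6 N/C.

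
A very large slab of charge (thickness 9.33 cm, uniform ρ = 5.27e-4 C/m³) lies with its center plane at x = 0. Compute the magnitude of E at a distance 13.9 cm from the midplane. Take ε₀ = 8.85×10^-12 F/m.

The point |x| = 13.9 cm lies outside the slab (half-thickness 0.04665 m). A symmetric pillbox spanning the full slab encloses Q_enc = ρ·d·A.
Flux = 2EA ⇒ E = |ρ|d/(2ε₀), independent of distance outside.
E = (5.27e-4)(0.0933)/(2·8.85×10^-12) = 2.78×10^6 N/C.

|E| ≈ 2.78×10^6 N/C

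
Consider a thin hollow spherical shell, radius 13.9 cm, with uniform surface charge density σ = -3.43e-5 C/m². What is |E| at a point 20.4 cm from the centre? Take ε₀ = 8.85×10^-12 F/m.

|E| = 1.80×10^6 N/C

Take a concentric spherical Gaussian surface of radius r = 20.4 cm (r > 13.9 cm).
The entire shell is enclosed: Q_enc = σ·4πR² = (-3.43e-5)·4π·(0.139)² = -8.328×10^-6 C.
Gauss's law: E·4πr² = Q_enc/ε₀.
E = |Q_enc|/(4πε₀r²) = (8.328×10^-6)/(4π·8.85×10^-12·(0.204)²) = 1.80×10^6 N/C.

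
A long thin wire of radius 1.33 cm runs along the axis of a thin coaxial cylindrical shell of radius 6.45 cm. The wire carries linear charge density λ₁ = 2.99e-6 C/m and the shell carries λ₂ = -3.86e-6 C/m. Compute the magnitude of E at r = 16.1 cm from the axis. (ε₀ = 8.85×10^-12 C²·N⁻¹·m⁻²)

9.72×10^4 V/m

Choose a coaxial cylinder of radius r = 16.1 cm (arbitrary length L) as the Gaussian surface (r > 6.45 cm, enclosing both).
λ_enc = λ₁ + λ₂ = (2.99×10^-6) + (-3.86e-6) = -8.70e-7 C/m.
Gauss's law: E·2πrL = λ_enc L/ε₀.
E = |λ_enc|/(2πε₀r) = (8.70e-7)/(2π·8.85×10^-12·0.161) = 9.72×10^4 N/C.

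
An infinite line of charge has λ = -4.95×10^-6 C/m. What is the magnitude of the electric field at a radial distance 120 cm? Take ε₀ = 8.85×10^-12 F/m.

Take a coaxial cylindrical Gaussian surface of radius r = 120 cm and length L.
Q_enc = λL, so λ_enc = -4.95e-6 C/m.
Gauss's law: E·2πrL = λ_enc L/ε₀.
E = |λ_enc|/(2πε₀r) = (4.95×10^-6)/(2π·8.85×10^-12·1.2) = 7.42×10^4 N/C.

E = 7.42×10^4 N/C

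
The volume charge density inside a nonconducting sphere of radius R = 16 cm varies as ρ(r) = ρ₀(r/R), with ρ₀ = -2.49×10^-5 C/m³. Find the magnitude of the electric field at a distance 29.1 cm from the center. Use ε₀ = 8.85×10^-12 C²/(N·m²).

E ≈ 3.40e4 V/m

By spherical symmetry E is radial; choose a Gaussian sphere of radius r = 29.1 cm (r > R, all charge enclosed).
Q_enc = 4π ∫₀^R ρ₀(r'/R)^1 r'² dr' = 4πρ₀R³/4 = -3.204×10^-7 C.
Since E is radial and uniform over the Gaussian sphere, Φ = E·4πr² = Q_enc/ε₀.
E = |Q_enc|/(4πε₀r²) = (3.204×10^-7)/(4π·8.85×10^-12·(0.291)²) = 3.40×10^4 N/C.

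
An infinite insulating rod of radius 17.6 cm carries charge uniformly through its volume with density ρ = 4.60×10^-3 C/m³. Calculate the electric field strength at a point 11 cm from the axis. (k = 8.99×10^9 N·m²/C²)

Take a coaxial cylindrical Gaussian surface of radius r = 11 cm and length L (r < R).
Enclosed charge per unit length: λ_enc = ρ·πr² = (4.60×10^-3)π(0.11)² = 1.749e-4 C/m.
Gauss's law: E·2πrL = λ_enc L/ε₀.
E = 2k|λ_enc|/r = 2(8.99×10^9)(1.749×10^-4)/(0.11) = 2.86×10^7 N/C.

|E| ≈ 2.86×10^7 N/C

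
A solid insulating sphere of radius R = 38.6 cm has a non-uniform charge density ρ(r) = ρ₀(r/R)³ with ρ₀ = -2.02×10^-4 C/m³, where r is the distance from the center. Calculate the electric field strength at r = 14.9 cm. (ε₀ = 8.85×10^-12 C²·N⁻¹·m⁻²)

By spherical symmetry E is radial; choose a Gaussian sphere of radius r = 14.9 cm (r < R).
Integrate the density: Q_enc = 4π ∫₀^r ρ₀(r'/R)^3 r'² dr' = 4πρ₀ r^6/(6·R³) = -8.049×10^-8 C.
Since E is radial and uniform over the Gaussian sphere, Φ = E·4πr² = Q_enc/ε₀.
E = |Q_enc|/(4πε₀r²) = (8.049×10^-8)/(4π·8.85×10^-12·(0.149)²) = 3.26×10^4 N/C.

|E| = 3.26×10^4 N/C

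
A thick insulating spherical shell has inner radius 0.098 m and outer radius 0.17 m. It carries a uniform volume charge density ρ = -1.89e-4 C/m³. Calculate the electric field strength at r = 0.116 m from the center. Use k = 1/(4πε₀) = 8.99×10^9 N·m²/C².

By spherical symmetry E is radial; choose a Gaussian sphere of radius r = 0.116 m (within the shell material, 0.098 m < r < 0.17 m).
Only the shell between 0.098 m and r is enclosed: Q_enc = ρ·(4π/3)(r³ − a³) = (-1.89×10^-4)·(4π/3)·((0.116)³ − (0.098)³) = -4.906×10^-7 C.
Applying ∮E·dA = Q_enc/ε₀ with Φ = E(4πr²):
E = k|Q_enc|/r² = (8.99×10^9)(4.906×10^-7)/(0.116)² = 3.28×10^5 N/C.

E = 3.28e5 N/C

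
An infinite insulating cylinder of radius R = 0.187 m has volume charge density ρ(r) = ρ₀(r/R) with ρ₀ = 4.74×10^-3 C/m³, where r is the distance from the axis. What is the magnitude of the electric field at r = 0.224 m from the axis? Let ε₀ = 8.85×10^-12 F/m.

Take a coaxial cylindrical Gaussian surface of radius r = 0.224 m and length L (r > R, full charge per length enclosed).
λ_enc = 2π ∫₀^R ρ₀(r'/R)^1 r' dr' = 2πρ₀R²/3 = 3.472×10^-4 C/m.
Gauss's law: E·2πrL = λ_enc L/ε₀.
E = |λ_enc|/(2πε₀r) = (3.472×10^-4)/(2π·8.85×10^-12·0.224) = 2.79×10^7 N/C.

2.79×10^7 N/C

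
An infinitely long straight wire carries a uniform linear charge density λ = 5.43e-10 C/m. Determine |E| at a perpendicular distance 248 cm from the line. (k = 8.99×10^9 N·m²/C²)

Take a coaxial cylindrical Gaussian surface of radius r = 248 cm and length L.
Q_enc = λL, so λ_enc = 5.43×10^-10 C/m.
Since E is radial and uniform over the curved surface, Φ = E·2πrL = Q_enc/ε₀ = λ_enc L/ε₀.
E = 2k|λ_enc|/r = 2(8.99×10^9)(5.43e-10)/(2.48) = 3.94 N/C.

|E| = 3.94 N/C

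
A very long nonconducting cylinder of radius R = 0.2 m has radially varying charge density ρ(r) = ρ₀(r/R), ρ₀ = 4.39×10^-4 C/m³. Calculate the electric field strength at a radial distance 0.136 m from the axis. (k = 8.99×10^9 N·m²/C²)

|E| = 1.53×10^6 N/C

Take a coaxial cylindrical Gaussian surface of radius r = 0.136 m and length L (r < R).
λ_enc = ∫₀^r ρ(r')·2πr' dr' = (2πρ₀/R)·r^3/3 = 1.156×10^-5 C/m.
Applying ∮E·dA = Q_enc/ε₀ with the end caps contributing no flux:
E = 2k|λ_enc|/r = 2(8.99×10^9)(1.156×10^-5)/(0.136) = 1.53×10^6 N/C.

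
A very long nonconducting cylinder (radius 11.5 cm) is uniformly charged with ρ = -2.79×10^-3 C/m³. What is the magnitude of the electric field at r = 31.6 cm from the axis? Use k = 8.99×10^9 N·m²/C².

Choose a coaxial cylinder of radius r = 31.6 cm (arbitrary length L) as the Gaussian surface (r > 11.5 cm, full cross-section enclosed).
λ_enc = ρ·πR² = (-2.79e-3)π(0.115)² = -1.159×10^-4 C/m.
Since E is radial and uniform over the curved surface, Φ = E·2πrL = Q_enc/ε₀ = λ_enc L/ε₀.
E = 2k|λ_enc|/r = 2(8.99×10^9)(1.159×10^-4)/(0.316) = 6.60×10^6 N/C.

|E| = 6.60e6 N/C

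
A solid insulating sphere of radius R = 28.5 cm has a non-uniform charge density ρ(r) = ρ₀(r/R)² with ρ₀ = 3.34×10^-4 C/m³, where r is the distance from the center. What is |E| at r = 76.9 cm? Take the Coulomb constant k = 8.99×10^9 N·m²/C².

By spherical symmetry E is radial; choose a Gaussian sphere of radius r = 76.9 cm (r > R, all charge enclosed).
Q_enc = 4π ∫₀^R ρ₀(r'/R)^2 r'² dr' = 4πρ₀R³/5 = 1.943e-5 C.
Since E is radial and uniform over the Gaussian sphere, Φ = E·4πr² = Q_enc/ε₀.
E = k|Q_enc|/r² = (8.99×10^9)(1.943e-5)/(0.769)² = 2.95×10^5 N/C.

E ≈ 2.95e5 V/m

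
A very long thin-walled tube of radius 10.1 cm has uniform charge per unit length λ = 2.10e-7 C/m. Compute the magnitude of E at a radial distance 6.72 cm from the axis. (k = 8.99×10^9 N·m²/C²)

By cylindrical symmetry E is radial; use a coaxial Gaussian cylinder of radius 6.72 cm and length L (r < 10.1 cm, inside the shell).
No charge is enclosed, so Gauss's law gives E·2πrL = 0 ⇒ E = 0.

|E| = 0 N/C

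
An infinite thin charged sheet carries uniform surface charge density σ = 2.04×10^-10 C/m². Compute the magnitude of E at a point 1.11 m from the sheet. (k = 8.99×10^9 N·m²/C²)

The symmetry is planar: E is normal to the sheet and the same magnitude on both sides. Take a pillbox straddling the sheet with end-cap area A.
Flux Φ = 2EA and Q_enc = σA, so 2EA = σA/ε₀ ⇒ E = |σ|/(2ε₀), independent of distance.
E = 2πk|σ| = 2π(8.99×10^9)(2.04×10^-10) = 11.5 N/C.

|E| = 11.5 N/C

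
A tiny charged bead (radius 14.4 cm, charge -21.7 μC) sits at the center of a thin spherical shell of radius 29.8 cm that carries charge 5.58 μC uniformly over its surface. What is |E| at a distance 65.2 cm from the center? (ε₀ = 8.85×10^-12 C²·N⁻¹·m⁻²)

E = 3.41×10^5 N/C

By spherical symmetry E is radial; choose a Gaussian sphere of radius r = 65.2 cm (r > 29.8 cm, enclosing both).
Q_enc = (-21.7 μC) + (5.58 μC) = -1.612e-5 C.
Since E is radial and uniform over the Gaussian sphere, Φ = E·4πr² = Q_enc/ε₀.
E = |Q_enc|/(4πε₀r²) = (1.612e-5)/(4π·8.85×10^-12·(0.652)²) = 3.41×10^5 N/C.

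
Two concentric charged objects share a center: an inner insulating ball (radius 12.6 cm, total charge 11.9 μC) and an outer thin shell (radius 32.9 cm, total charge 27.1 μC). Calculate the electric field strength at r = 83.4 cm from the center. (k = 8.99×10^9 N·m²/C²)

Take a concentric spherical Gaussian surface of radius r = 83.4 cm (r > 32.9 cm, enclosing both).
Q_enc = (11.9 μC) + (27.1 μC) = 3.90×10^-5 C.
Gauss's law: E·4πr² = Q_enc/ε₀.
E = k|Q_enc|/r² = (8.99×10^9)(3.90×10^-5)/(0.834)² = 5.04e5 N/C.

|E| = 5.04e5 N/C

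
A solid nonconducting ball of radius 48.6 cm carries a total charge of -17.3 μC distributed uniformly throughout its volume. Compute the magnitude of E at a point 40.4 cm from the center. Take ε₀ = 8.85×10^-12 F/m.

E ≈ 5.47×10^5 V/m

Use a concentric Gaussian sphere at r = 40.4 cm (r < R).
For a uniform sphere the enclosed fraction is (r/R)³, so Q_enc = (-17.3 μC)(0.404/0.486)³ = -9.938×10^-6 C.
Since E is radial and uniform over the Gaussian sphere, Φ = E·4πr² = Q_enc/ε₀.
E = |Q_enc|/(4πε₀r²) = (9.938e-6)/(4π·8.85×10^-12·(0.404)²) = 5.47×10^5 N/C.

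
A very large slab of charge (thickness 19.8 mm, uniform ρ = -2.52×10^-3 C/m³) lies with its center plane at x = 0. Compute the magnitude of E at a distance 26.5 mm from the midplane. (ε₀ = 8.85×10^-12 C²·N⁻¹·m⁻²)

The point |x| = 26.5 mm lies outside the slab (half-thickness 0.0099 m). A symmetric pillbox spanning the full slab encloses Q_enc = ρ·d·A.
Flux = 2EA ⇒ E = |ρ|d/(2ε₀), independent of distance outside.
E = (2.52×10^-3)(0.0198)/(2·8.85×10^-12) = 2.82e6 N/C.

E ≈ 2.82×10^6 N/C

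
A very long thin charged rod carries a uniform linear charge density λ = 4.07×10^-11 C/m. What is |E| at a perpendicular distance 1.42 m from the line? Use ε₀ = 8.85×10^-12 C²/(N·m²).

E ≈ 0.515 N/C

Choose a coaxial cylinder of radius r = 1.42 m (arbitrary length L) as the Gaussian surface.
Q_enc = λL, so λ_enc = 4.07e-11 C/m.
Since E is radial and uniform over the curved surface, Φ = E·2πrL = Q_enc/ε₀ = λ_enc L/ε₀.
E = |λ_enc|/(2πε₀r) = (4.07×10^-11)/(2π·8.85×10^-12·1.42) = 0.515 N/C.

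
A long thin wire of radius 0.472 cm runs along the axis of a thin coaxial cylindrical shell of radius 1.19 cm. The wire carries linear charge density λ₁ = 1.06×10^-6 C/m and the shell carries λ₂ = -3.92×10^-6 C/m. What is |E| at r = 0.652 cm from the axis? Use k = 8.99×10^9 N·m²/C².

Coaxial Gaussian cylinder, radius r = 0.652 cm, length L (between the conductors, 0.472 cm < r < 1.19 cm).
Only the inner wire is enclosed; the outer shell contributes nothing inside itself. λ_enc = λ₁ = 1.06×10^-6 C/m.
Gauss's law: E·2πrL = λ_enc L/ε₀.
E = 2k|λ_enc|/r = 2(8.99×10^9)(1.06e-6)/(0.00652) = 2.92×10^6 N/C.

|E| = 2.92×10^6 V/m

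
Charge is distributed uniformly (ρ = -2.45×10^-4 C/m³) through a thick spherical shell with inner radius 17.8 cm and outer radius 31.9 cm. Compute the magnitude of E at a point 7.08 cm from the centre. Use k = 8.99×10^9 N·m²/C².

E = 0

Symmetry ⇒ E = E(r) r̂. Gaussian sphere of radius r = 7.08 cm (r < 17.8 cm, inside the empty cavity).
No charge is enclosed, so by Gauss's law E·4πr² = 0 ⇒ E = 0.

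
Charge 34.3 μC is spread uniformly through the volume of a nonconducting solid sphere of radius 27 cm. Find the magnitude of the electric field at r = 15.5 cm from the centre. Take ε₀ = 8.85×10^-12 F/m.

|E| = 2.43×10^6 N/C

Symmetry ⇒ E = E(r) r̂. Gaussian sphere of radius r = 15.5 cm (r < R).
For a uniform sphere the enclosed fraction is (r/R)³, so Q_enc = (34.3 μC)(0.155/0.27)³ = 6.489×10^-6 C.
Since E is radial and uniform over the Gaussian sphere, Φ = E·4πr² = Q_enc/ε₀.
E = |Q_enc|/(4πε₀r²) = (6.489e-6)/(4π·8.85×10^-12·(0.155)²) = 2.43e6 N/C.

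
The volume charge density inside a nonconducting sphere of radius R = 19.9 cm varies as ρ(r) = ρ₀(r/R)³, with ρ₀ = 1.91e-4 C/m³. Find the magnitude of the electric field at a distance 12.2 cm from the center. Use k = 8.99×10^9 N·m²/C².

|E| = 1.01×10^5 V/m

Use a concentric Gaussian sphere at r = 12.2 cm (r < R).
Integrate the density: Q_enc = 4π ∫₀^r ρ₀(r'/R)^3 r'² dr' = 4πρ₀ r^6/(6·R³) = 1.674×10^-7 C.
By Gauss's law, ∮E·dA = E·4πr² = Q_enc/ε₀.
E = k|Q_enc|/r² = (8.99×10^9)(1.674e-7)/(0.122)² = 1.01e5 N/C.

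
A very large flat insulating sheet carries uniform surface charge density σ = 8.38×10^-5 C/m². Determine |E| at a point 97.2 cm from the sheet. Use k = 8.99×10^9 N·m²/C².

|E| = 4.73e6 V/m

The symmetry is planar: E is normal to the sheet and the same magnitude on both sides. Take a pillbox straddling the sheet with end-cap area A.
Flux Φ = 2EA and Q_enc = σA, so 2EA = σA/ε₀ ⇒ E = |σ|/(2ε₀), independent of distance.
E = 2πk|σ| = 2π(8.99×10^9)(8.38×10^-5) = 4.73×10^6 N/C.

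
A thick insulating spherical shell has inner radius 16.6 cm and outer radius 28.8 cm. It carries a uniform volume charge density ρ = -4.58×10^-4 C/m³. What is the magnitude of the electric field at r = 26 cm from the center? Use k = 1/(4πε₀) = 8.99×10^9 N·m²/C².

E ≈ 3.32e6 N/C

Symmetry ⇒ E = E(r) r̂. Gaussian sphere of radius r = 26 cm (within the shell material, 16.6 cm < r < 28.8 cm).
Enclosed charge is the volume from a to r: Q_enc = (4π/3)ρ(r³ − a³) = -2.494e-5 C.
By Gauss's law, ∮E·dA = E·4πr² = Q_enc/ε₀.
E = k|Q_enc|/r² = (8.99×10^9)(2.494e-5)/(0.26)² = 3.32e6 N/C.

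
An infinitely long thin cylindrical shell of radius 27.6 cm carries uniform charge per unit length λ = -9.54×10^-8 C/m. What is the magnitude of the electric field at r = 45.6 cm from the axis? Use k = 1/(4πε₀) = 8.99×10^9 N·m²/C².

Take a coaxial cylindrical Gaussian surface of radius r = 45.6 cm and length L (r > 27.6 cm).
The full line charge is enclosed: λ_enc = -9.54e-8 C/m.
By Gauss's law (flux through the curved wall only), E·2πrL = λ_enc L/ε₀.
E = 2k|λ_enc|/r = 2(8.99×10^9)(9.54×10^-8)/(0.456) = 3.76×10^3 N/C.

|E| = 3.76e3 N/C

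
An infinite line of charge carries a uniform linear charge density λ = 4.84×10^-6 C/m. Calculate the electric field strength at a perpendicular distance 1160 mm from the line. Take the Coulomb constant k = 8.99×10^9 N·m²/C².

By cylindrical symmetry E is radial; use a coaxial Gaussian cylinder of radius 1160 mm and length L.
Q_enc = λL, so λ_enc = 4.84×10^-6 C/m.
Since E is radial and uniform over the curved surface, Φ = E·2πrL = Q_enc/ε₀ = λ_enc L/ε₀.
E = 2k|λ_enc|/r = 2(8.99×10^9)(4.84e-6)/(1.16) = 7.50×10^4 N/C.

|E| = 7.50e4 N/C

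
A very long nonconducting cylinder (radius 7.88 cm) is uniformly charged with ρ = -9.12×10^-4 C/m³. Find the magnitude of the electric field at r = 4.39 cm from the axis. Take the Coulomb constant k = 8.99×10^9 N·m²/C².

|E| = 2.26×10^6 N/C

By cylindrical symmetry E is radial; use a coaxial Gaussian cylinder of radius 4.39 cm and length L (r < R).
Charge inside radius r per length L is ρ·πr²·L, so λ_enc = ρπr² = -5.522e-6 C/m.
Since E is radial and uniform over the curved surface, Φ = E·2πrL = Q_enc/ε₀ = λ_enc L/ε₀.
E = 2k|λ_enc|/r = 2(8.99×10^9)(5.522×10^-6)/(0.0439) = 2.26e6 N/C.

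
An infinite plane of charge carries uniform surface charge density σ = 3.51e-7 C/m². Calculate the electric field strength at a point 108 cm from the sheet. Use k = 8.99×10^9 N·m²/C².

Choose a cylindrical pillbox piercing the sheet, end faces (area A) parallel to it.
Only the two end caps contribute flux: Φ = 2EA. With Q_enc = σA, Gauss's law gives E = |σ|/(2ε₀).
E = 2πk|σ| = 2π(8.99×10^9)(3.51×10^-7) = 1.98×10^4 N/C.

1.98×10^4 V/m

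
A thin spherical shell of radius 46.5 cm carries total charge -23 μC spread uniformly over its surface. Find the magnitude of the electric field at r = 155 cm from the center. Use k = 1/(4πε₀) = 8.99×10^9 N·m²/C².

Use a concentric Gaussian sphere at r = 155 cm (r > 46.5 cm).
The entire shell is enclosed: Q_enc = -2.30×10^-5 C.
Applying ∮E·dA = Q_enc/ε₀ with Φ = E(4πr²):
E = k|Q_enc|/r² = (8.99×10^9)(2.30e-5)/(1.55)² = 8.61×10^4 N/C.

E = 8.61e4 V/m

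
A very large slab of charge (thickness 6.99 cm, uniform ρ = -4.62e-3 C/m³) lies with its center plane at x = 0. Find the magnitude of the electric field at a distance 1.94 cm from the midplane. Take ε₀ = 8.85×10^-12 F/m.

By symmetry E is perpendicular to the slab. A Gaussian pillbox from −1.94 cm to +1.94 cm (face area A) lies entirely within the slab.
Q_enc = ρ·(2x)·A and flux = 2EA, so 2EA = 2ρxA/ε₀ ⇒ E = |ρ|x/ε₀.
E = (4.62e-3)(0.0194)/(8.85×10^-12) = 1.01e7 N/C.

E ≈ 1.01×10^7 V/m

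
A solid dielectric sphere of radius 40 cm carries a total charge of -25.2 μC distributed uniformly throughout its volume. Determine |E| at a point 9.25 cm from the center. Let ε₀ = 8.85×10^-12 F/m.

E = 3.27×10^5 V/m

By spherical symmetry E is radial; choose a Gaussian sphere of radius r = 9.25 cm (r < R).
Only the charge within r is enclosed: Q_enc = Q·(r/R)³ = (-25.2 μC)·(9.25 cm/40 cm)³ = -3.116×10^-7 C.
By Gauss's law, ∮E·dA = E·4πr² = Q_enc/ε₀.
E = |Q_enc|/(4πε₀r²) = (3.116×10^-7)/(4π·8.85×10^-12·(0.0925)²) = 3.27×10^5 N/C.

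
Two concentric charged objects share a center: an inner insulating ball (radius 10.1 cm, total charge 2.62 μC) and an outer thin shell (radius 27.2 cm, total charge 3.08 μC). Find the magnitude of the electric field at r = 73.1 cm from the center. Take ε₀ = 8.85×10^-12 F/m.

Symmetry ⇒ E = E(r) r̂. Gaussian sphere of radius r = 73.1 cm (r > 27.2 cm, enclosing both).
Q_enc = (2.62 μC) + (3.08 μC) = 5.70×10^-6 C.
Since E is radial and uniform over the Gaussian sphere, Φ = E·4πr² = Q_enc/ε₀.
E = |Q_enc|/(4πε₀r²) = (5.70e-6)/(4π·8.85×10^-12·(0.731)²) = 9.59e4 N/C.

E = 9.59×10^4 V/m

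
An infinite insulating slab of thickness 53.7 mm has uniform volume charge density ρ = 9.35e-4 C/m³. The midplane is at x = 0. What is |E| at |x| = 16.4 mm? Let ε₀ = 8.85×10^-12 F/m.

By symmetry E is perpendicular to the slab. A Gaussian pillbox from −16.4 mm to +16.4 mm (face area A) lies entirely within the slab.
Q_enc = ρ·(2x)·A and flux = 2EA, so 2EA = 2ρxA/ε₀ ⇒ E = |ρ|x/ε₀.
E = (9.35e-4)(0.0164)/(8.85×10^-12) = 1.73e6 N/C.

|E| ≈ 1.73×10^6 V/m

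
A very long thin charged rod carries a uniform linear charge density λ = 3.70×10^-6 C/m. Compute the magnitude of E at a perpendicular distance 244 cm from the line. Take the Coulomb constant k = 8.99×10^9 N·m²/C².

2.73×10^4 V/m

Coaxial Gaussian cylinder, radius r = 244 cm, length L.
Q_enc = λL, so λ_enc = 3.70e-6 C/m.
Applying ∮E·dA = Q_enc/ε₀ with the end caps contributing no flux:
E = 2k|λ_enc|/r = 2(8.99×10^9)(3.70×10^-6)/(2.44) = 2.73e4 N/C.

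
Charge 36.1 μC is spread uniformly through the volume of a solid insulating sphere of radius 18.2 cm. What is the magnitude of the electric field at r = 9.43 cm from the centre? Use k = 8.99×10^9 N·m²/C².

Take a concentric spherical Gaussian surface of radius r = 9.43 cm (r < R).
Only the charge within r is enclosed: Q_enc = Q·(r/R)³ = (36.1 μC)·(9.43 cm/18.2 cm)³ = 5.021e-6 C.
Since E is radial and uniform over the Gaussian sphere, Φ = E·4πr² = Q_enc/ε₀.
E = k|Q_enc|/r² = (8.99×10^9)(5.021×10^-6)/(0.0943)² = 5.08×10^6 N/C.

E ≈ 5.08×10^6 V/m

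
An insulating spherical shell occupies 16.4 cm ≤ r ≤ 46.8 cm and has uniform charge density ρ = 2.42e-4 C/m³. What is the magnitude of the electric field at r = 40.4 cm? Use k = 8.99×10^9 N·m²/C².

|E| ≈ 3.44×10^6 N/C

By spherical symmetry E is radial; choose a Gaussian sphere of radius r = 40.4 cm (within the shell material, 16.4 cm < r < 46.8 cm).
Only the shell between 16.4 cm and r is enclosed: Q_enc = ρ·(4π/3)(r³ − a³) = (2.42×10^-4)·(4π/3)·((0.404)³ − (0.164)³) = 6.237e-5 C.
Applying ∮E·dA = Q_enc/ε₀ with Φ = E(4πr²):
E = k|Q_enc|/r² = (8.99×10^9)(6.237×10^-5)/(0.404)² = 3.44e6 N/C.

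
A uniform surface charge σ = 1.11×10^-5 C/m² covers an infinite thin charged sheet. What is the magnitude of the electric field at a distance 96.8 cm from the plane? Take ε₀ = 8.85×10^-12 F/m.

6.27e5 N/C

The symmetry is planar: E is normal to the sheet and the same magnitude on both sides. Take a pillbox straddling the sheet with end-cap area A.
Flux Φ = 2EA and Q_enc = σA, so 2EA = σA/ε₀ ⇒ E = |σ|/(2ε₀), independent of distance.
E = |σ|/(2ε₀) = (1.11e-5)/(2·8.85×10^-12) = 6.27×10^5 N/C.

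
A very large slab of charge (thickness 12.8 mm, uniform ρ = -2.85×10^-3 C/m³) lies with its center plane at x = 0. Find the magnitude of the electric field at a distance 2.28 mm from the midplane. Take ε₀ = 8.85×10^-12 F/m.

By symmetry E is perpendicular to the slab. A Gaussian pillbox from −2.28 mm to +2.28 mm (face area A) lies entirely within the slab.
Q_enc = ρ·(2x)·A and flux = 2EA, so 2EA = 2ρxA/ε₀ ⇒ E = |ρ|x/ε₀.
E = (2.85×10^-3)(0.00228)/(8.85×10^-12) = 7.34×10^5 N/C.

|E| ≈ 7.34e5 V/m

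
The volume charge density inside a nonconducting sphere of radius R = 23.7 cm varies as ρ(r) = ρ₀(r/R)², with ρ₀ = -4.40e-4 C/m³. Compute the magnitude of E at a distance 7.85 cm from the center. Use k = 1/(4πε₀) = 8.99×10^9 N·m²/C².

|E| = 8.56e4 V/m

Use a concentric Gaussian sphere at r = 7.85 cm (r < R).
Q_enc = ∫₀^r ρ(r')·4πr'² dr' = (4πρ₀/R²) ∫₀^r r'^4 dr' = 4πρ₀ r^5/(5·R²) = -5.869e-8 C.
Applying ∮E·dA = Q_enc/ε₀ with Φ = E(4πr²):
E = k|Q_enc|/r² = (8.99×10^9)(5.869×10^-8)/(0.0785)² = 8.56×10^4 N/C.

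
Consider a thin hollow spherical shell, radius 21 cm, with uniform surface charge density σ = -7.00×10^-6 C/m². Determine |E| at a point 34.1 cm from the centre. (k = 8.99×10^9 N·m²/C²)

3.00e5 V/m

Use a concentric Gaussian sphere at r = 34.1 cm (r > 21 cm).
The entire shell is enclosed: Q_enc = σ·4πR² = (-7.00×10^-6)·4π·(0.21)² = -3.879×10^-6 C.
Gauss's law: E·4πr² = Q_enc/ε₀.
E = k|Q_enc|/r² = (8.99×10^9)(3.879×10^-6)/(0.341)² = 3.00e5 N/C.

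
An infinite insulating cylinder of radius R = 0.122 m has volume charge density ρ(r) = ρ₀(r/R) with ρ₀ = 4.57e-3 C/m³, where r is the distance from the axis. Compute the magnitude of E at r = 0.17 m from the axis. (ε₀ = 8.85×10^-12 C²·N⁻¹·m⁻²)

|E| ≈ 1.51×10^7 N/C

Choose a coaxial cylinder of radius r = 0.17 m (arbitrary length L) as the Gaussian surface (r > R, full charge per length enclosed).
λ_enc = 2π ∫₀^R ρ₀(r'/R)^1 r' dr' = 2πρ₀R²/3 = 1.425e-4 C/m.
Applying ∮E·dA = Q_enc/ε₀ with the end caps contributing no flux:
E = |λ_enc|/(2πε₀r) = (1.425×10^-4)/(2π·8.85×10^-12·0.17) = 1.51e7 N/C.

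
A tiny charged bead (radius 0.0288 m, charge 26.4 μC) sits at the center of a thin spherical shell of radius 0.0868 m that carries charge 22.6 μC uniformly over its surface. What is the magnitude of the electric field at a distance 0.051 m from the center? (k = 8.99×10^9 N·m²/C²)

|E| = 9.12×10^7 N/C

Take a concentric spherical Gaussian surface of radius r = 0.051 m (between the bodies, 0.0288 m < r < 0.0868 m).
The shell at 0.0868 m lies outside the Gaussian surface, so Q_enc = 26.4 μC = 2.64×10^-5 C.
Since E is radial and uniform over the Gaussian sphere, Φ = E·4πr² = Q_enc/ε₀.
E = k|Q_enc|/r² = (8.99×10^9)(2.64×10^-5)/(0.051)² = 9.12e7 N/C.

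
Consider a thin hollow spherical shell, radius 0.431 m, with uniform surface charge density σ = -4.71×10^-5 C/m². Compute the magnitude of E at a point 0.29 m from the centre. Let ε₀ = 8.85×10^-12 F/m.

Symmetry ⇒ E = E(r) r̂. Gaussian sphere of radius r = 0.29 m (inside the shell, r < 0.431 m).
All the charge is outside the Gaussian surface: Q_enc = 0, hence E = 0 everywhere inside the shell.

E = 0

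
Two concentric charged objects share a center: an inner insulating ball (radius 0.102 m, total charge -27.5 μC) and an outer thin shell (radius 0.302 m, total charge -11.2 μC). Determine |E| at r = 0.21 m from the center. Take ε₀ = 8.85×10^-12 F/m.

By spherical symmetry E is radial; choose a Gaussian sphere of radius r = 0.21 m (between the bodies, 0.102 m < r < 0.302 m).
The shell at 0.302 m lies outside the Gaussian surface, so Q_enc = -27.5 μC = -2.75e-5 C.
Applying ∮E·dA = Q_enc/ε₀ with Φ = E(4πr²):
E = |Q_enc|/(4πε₀r²) = (2.75e-5)/(4π·8.85×10^-12·(0.21)²) = 5.61×10^6 N/C.

5.61×10^6 V/m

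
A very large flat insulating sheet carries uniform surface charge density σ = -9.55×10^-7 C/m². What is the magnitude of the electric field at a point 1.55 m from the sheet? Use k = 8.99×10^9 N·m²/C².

Choose a cylindrical pillbox piercing the sheet, end faces (area A) parallel to it.
Flux Φ = 2EA and Q_enc = σA, so 2EA = σA/ε₀ ⇒ E = |σ|/(2ε₀), independent of distance.
E = 2πk|σ| = 2π(8.99×10^9)(9.55×10^-7) = 5.39e4 N/C.

5.39×10^4 N/C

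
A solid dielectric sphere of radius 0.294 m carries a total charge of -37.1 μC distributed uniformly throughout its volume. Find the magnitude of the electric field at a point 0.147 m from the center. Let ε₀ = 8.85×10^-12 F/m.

|E| ≈ 1.93e6 N/C

By spherical symmetry E is radial; choose a Gaussian sphere of radius r = 0.147 m (r < R).
Only the charge within r is enclosed: Q_enc = Q·(r/R)³ = (-37.1 μC)·(0.147 m/0.294 m)³ = -4.638×10^-6 C.
By Gauss's law, ∮E·dA = E·4πr² = Q_enc/ε₀.
E = |Q_enc|/(4πε₀r²) = (4.638e-6)/(4π·8.85×10^-12·(0.147)²) = 1.93×10^6 N/C.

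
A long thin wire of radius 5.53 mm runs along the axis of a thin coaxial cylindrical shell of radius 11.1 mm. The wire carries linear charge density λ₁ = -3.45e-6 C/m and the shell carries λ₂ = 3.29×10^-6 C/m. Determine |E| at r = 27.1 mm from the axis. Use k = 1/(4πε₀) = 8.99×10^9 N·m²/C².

1.06×10^5 V/m

Take a coaxial cylindrical Gaussian surface of radius r = 27.1 mm and length L (r > 11.1 mm, enclosing both).
λ_enc = λ₁ + λ₂ = (-3.45×10^-6) + (3.29e-6) = -1.60×10^-7 C/m.
By Gauss's law (flux through the curved wall only), E·2πrL = λ_enc L/ε₀.
E = 2k|λ_enc|/r = 2(8.99×10^9)(1.60×10^-7)/(0.0271) = 1.06×10^5 N/C.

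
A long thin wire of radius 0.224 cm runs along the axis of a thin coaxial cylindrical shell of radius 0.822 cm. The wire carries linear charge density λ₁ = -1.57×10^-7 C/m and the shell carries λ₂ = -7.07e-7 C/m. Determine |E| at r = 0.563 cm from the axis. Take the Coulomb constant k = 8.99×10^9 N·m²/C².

5.01×10^5 V/m

Choose a coaxial cylinder of radius r = 0.563 cm (arbitrary length L) as the Gaussian surface (between the conductors, 0.224 cm < r < 0.822 cm).
Only the inner wire is enclosed; the outer shell contributes nothing inside itself. λ_enc = λ₁ = -1.57e-7 C/m.
Applying ∮E·dA = Q_enc/ε₀ with the end caps contributing no flux:
E = 2k|λ_enc|/r = 2(8.99×10^9)(1.57×10^-7)/(0.00563) = 5.01×10^5 N/C.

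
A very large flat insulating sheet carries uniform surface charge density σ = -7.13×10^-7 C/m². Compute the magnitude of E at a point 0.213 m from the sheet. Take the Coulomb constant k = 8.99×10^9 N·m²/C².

4.03×10^4 V/m

The symmetry is planar: E is normal to the sheet and the same magnitude on both sides. Take a pillbox straddling the sheet with end-cap area A.
Only the two end caps contribute flux: Φ = 2EA. With Q_enc = σA, Gauss's law gives E = |σ|/(2ε₀).
E = 2πk|σ| = 2π(8.99×10^9)(7.13×10^-7) = 4.03e4 N/C.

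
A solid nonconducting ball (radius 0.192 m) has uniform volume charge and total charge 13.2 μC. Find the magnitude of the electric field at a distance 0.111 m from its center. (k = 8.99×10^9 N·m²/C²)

1.86×10^6 N/C

Take a concentric spherical Gaussian surface of radius r = 0.111 m (r < R).
Only the charge within r is enclosed: Q_enc = Q·(r/R)³ = (13.2 μC)·(0.111 m/0.192 m)³ = 2.551×10^-6 C.
Gauss's law: E·4πr² = Q_enc/ε₀.
E = k|Q_enc|/r² = (8.99×10^9)(2.551×10^-6)/(0.111)² = 1.86e6 N/C.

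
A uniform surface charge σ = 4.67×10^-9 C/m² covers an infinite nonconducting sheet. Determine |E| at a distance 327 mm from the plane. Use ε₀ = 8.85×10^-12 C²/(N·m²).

E ≈ 264 N/C

By planar symmetry E is perpendicular to the sheet and uniform; use a Gaussian pillbox with flat faces of area A on each side of the sheet.
Only the two end caps contribute flux: Φ = 2EA. With Q_enc = σA, Gauss's law gives E = |σ|/(2ε₀).
E = |σ|/(2ε₀) = (4.67e-9)/(2·8.85×10^-12) = 264 N/C.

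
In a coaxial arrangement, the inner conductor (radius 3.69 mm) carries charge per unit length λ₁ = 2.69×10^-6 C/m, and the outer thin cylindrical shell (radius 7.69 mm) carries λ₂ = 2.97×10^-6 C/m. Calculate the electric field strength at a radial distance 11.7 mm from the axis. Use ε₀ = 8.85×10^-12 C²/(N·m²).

By cylindrical symmetry E is radial; use a coaxial Gaussian cylinder of radius 11.7 mm and length L (r > 7.69 mm, enclosing both).
λ_enc = λ₁ + λ₂ = (2.69×10^-6) + (2.97×10^-6) = 5.66e-6 C/m.
Applying ∮E·dA = Q_enc/ε₀ with the end caps contributing no flux:
E = |λ_enc|/(2πε₀r) = (5.66×10^-6)/(2π·8.85×10^-12·0.0117) = 8.70e6 N/C.

|E| = 8.70×10^6 N/C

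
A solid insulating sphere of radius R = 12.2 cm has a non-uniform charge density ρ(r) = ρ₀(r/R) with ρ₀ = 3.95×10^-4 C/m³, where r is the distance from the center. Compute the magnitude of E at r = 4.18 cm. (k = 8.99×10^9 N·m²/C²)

Take a concentric spherical Gaussian surface of radius r = 4.18 cm (r < R).
Q_enc = ∫₀^r ρ(r')·4πr'² dr' = (4πρ₀/R) ∫₀^r r'^3 dr' = 4πρ₀ r^4/(4·R) = 3.105×10^-8 C.
By Gauss's law, ∮E·dA = E·4πr² = Q_enc/ε₀.
E = k|Q_enc|/r² = (8.99×10^9)(3.105×10^-8)/(0.0418)² = 1.60×10^5 N/C.

E = 1.60e5 N/C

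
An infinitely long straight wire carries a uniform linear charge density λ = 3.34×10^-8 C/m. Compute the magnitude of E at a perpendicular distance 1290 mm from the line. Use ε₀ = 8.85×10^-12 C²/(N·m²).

By cylindrical symmetry E is radial; use a coaxial Gaussian cylinder of radius 1290 mm and length L.
Q_enc = λL, so λ_enc = 3.34×10^-8 C/m.
Gauss's law: E·2πrL = λ_enc L/ε₀.
E = |λ_enc|/(2πε₀r) = (3.34e-8)/(2π·8.85×10^-12·1.29) = 466 N/C.

E = 466 V/m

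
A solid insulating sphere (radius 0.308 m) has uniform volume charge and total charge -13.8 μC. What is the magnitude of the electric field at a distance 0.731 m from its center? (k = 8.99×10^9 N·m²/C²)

Symmetry ⇒ E = E(r) r̂. Gaussian sphere of radius r = 0.731 m (r > R, so the entire charge is enclosed).
Q_enc = -13.8 μC = -1.38×10^-5 C.
Gauss's law: E·4πr² = Q_enc/ε₀.
E = k|Q_enc|/r² = (8.99×10^9)(1.38×10^-5)/(0.731)² = 2.32e5 N/C.

|E| ≈ 2.32×10^5 N/C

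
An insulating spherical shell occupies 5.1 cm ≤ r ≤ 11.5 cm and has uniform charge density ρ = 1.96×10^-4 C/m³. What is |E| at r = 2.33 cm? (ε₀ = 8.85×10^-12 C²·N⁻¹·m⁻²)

E = 0

Use a concentric Gaussian sphere at r = 2.33 cm (r < 5.1 cm, inside the empty cavity).
No charge is enclosed, so by Gauss's law E·4πr² = 0 ⇒ E = 0.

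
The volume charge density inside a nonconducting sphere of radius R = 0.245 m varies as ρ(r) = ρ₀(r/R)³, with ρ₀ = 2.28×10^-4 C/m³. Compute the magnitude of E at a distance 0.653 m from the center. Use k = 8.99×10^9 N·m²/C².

|E| ≈ 1.48×10^5 V/m

Take a concentric spherical Gaussian surface of radius r = 0.653 m (r > R, all charge enclosed).
Q_enc = 4π ∫₀^R ρ₀(r'/R)^3 r'² dr' = 4πρ₀R³/6 = 7.022×10^-6 C.
Applying ∮E·dA = Q_enc/ε₀ with Φ = E(4πr²):
E = k|Q_enc|/r² = (8.99×10^9)(7.022×10^-6)/(0.653)² = 1.48×10^5 N/C.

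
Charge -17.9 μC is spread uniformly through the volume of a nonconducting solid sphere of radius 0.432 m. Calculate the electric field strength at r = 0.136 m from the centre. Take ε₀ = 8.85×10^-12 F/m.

Take a concentric spherical Gaussian surface of radius r = 0.136 m (r < R).
Only the charge within r is enclosed: Q_enc = Q·(r/R)³ = (-17.9 μC)·(0.136 m/0.432 m)³ = -5.585×10^-7 C.
Applying ∮E·dA = Q_enc/ε₀ with Φ = E(4πr²):
E = |Q_enc|/(4πε₀r²) = (5.585×10^-7)/(4π·8.85×10^-12·(0.136)²) = 2.72e5 N/C.

E ≈ 2.72×10^5 N/C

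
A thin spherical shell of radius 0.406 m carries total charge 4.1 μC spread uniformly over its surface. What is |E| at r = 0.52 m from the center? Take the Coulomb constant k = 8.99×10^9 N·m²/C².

|E| ≈ 1.36e5 V/m

By spherical symmetry E is radial; choose a Gaussian sphere of radius r = 0.52 m (r > 0.406 m).
The entire shell is enclosed: Q_enc = 4.10e-6 C.
Applying ∮E·dA = Q_enc/ε₀ with Φ = E(4πr²):
E = k|Q_enc|/r² = (8.99×10^9)(4.10×10^-6)/(0.52)² = 1.36e5 N/C.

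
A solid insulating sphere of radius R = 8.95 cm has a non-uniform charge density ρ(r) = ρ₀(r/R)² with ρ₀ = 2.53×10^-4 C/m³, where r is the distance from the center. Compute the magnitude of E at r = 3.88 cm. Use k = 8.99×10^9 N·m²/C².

E = 4.17e4 N/C

Symmetry ⇒ E = E(r) r̂. Gaussian sphere of radius r = 3.88 cm (r < R).
Integrate the density: Q_enc = 4π ∫₀^r ρ₀(r'/R)^2 r'² dr' = 4πρ₀ r^5/(5·R²) = 6.98e-9 C.
Applying ∮E·dA = Q_enc/ε₀ with Φ = E(4πr²):
E = k|Q_enc|/r² = (8.99×10^9)(6.98×10^-9)/(0.0388)² = 4.17e4 N/C.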